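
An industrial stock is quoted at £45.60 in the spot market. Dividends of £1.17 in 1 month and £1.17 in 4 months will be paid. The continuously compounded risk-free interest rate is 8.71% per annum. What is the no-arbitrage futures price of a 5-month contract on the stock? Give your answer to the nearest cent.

£44.90

PV(dividends) I = 1.17·e^(−0.0871·1/12) + 1.17·e^(−0.0871·4/12)
I = 1.1615 + 1.1365 = 2.2980
F = (S − I)·e^(rT) = (45.60 − 2.2980) · e^(0.0871·5/12)
= 43.3020 · e^0.036292 = 43.3020 × 1.036959 = £44.90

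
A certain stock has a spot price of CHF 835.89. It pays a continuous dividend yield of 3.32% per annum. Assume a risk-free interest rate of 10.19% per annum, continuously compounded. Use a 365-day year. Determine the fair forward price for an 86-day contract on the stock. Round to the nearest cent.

CHF 849.53

F = S·e^((r − q)T) = 835.89 · e^((0.1019 − 0.0332) × 86/365)
= 835.89 · e^0.016187 = 835.89 × 1.016319
F = CHF 849.53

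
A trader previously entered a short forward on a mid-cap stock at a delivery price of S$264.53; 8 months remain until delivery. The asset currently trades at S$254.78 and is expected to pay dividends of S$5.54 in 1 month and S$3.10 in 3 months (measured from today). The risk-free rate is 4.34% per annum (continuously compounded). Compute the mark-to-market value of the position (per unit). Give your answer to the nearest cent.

PV(remaining dividends) I = 5.54·e^(−0.0434·1/12) + 3.10·e^(−0.0434·3/12) = 8.5865
Current forward F = (S − I)·e^(rT) = (254.78 − 8.5865)·e^(0.0434·8/12) = 246.1935 × 1.029356 = 253.4208
Value (long) = (F − K)·e^(−rT) = (253.4208 − 264.53) × 0.971481 = -10.7924
Short position value = −(long value) = S$10.79

S$10.79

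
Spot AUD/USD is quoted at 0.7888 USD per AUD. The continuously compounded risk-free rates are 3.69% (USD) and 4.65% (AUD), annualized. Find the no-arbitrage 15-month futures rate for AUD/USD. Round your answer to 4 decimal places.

0.7794

F = S·e^((r_USD − r_AUD)T) = 0.7888 · e^((0.0369 − 0.0465) × 15/12)
= 0.7888 · e^-0.012000 = 0.7888 × 0.988072
F = 0.7794 USD per AUD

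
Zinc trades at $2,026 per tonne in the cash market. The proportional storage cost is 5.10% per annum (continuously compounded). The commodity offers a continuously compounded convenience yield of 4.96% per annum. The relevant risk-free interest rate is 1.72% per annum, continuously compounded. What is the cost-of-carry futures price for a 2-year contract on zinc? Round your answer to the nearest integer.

$2,103 per tonne

Net carry = r + u − y = 0.0172 + 0.0510 − 0.0496 = 0.0186
F = S·e^((r+u−y)T) = 2026 · e^(0.0186 × 2) = 2026 · e^0.037200
= 2026 × 1.037901 = $2,103 per tonne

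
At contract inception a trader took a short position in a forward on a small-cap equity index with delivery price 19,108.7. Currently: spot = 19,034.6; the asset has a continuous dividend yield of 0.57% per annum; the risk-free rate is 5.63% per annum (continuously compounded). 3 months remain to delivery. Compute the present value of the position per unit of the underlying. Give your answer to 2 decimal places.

Current fair forward for the remaining 3 months: F = S·e^((r − q)·T), (r − q) = 0.0563 − 0.0057 = 0.0506
F = 19034.6 · e^(0.0506 × 3/12) = 19034.6 × 1.01273035 = 19276.9171
Value of long forward = (F − K)·e^(−rT) = (19276.9171 − 19108.7) · e^(−0.0563·3/12)
= 168.2171 × 0.98602359 = 165.87
Short position value = −(long value) = -165.87

-165.87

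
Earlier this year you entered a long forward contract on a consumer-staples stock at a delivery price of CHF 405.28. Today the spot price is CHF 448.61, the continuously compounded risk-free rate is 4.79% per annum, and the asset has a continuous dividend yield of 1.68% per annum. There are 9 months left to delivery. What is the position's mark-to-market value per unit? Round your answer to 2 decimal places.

CHF 52.01

Current fair forward for the remaining 9 months: F = S·e^((r − q)·T), (r − q) = 0.0479 − 0.0168 = 0.0311
F = 448.61 · e^(0.0311 × 9/12) = 448.61 × 1.023599 = 459.1967
Value of long forward = (F − K)·e^(−rT) = (459.1967 − 405.28) · e^(−0.0479·9/12)
= 53.9167 × 0.964713 = 52.01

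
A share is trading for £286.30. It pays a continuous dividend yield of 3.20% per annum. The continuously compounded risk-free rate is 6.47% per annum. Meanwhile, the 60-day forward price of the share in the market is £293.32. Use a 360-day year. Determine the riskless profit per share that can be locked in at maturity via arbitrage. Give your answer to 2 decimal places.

Fair forward: F* = S·e^(carry·T), with carry = (r − q) = 0.0647 − 0.0320 = 0.0327
F* = 286.30 · e^(0.0327 × 60/360) = 286.30 · e^0.005450 = 286.30 × 1.005465 = £287.8646
Market £293.32 > fair £287.8646: forward overpriced → cash-and-carry (buy spot, short the forward).
At maturity, profit = |F_mkt − F*| = |293.32 − 287.8646| = £5.46 per share

£5.46 per share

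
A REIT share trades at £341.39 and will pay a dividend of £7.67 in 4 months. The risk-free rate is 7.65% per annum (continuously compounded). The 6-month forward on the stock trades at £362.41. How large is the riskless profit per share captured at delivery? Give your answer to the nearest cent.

PV(dividends) I = 7.67·e^(−0.0765·4/12) = 7.4769
Fair forward F* = (S − I)·e^(rT) = (341.39 − 7.4769)·e^0.038250 = 333.9131 × 1.038991 = 346.9327
Market £362.41 > fair 346.9327: forward overpriced → cash-and-carry (borrow at r, buy the stock and collect the dividends, short the forward).
Profit at T = |F_mkt − F*| = |362.41 − 346.9327| = £15.48 per share

£15.48 per share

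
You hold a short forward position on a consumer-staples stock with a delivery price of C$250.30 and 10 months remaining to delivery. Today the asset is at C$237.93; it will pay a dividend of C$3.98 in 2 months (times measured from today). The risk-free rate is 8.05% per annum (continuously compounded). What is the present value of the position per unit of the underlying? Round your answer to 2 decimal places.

PV(remaining dividends) I = 3.98·e^(−0.0805·2/12) = 3.9270
Current forward F = (S − I)·e^(rT) = (237.93 − 3.9270)·e^(0.0805·10/12) = 234.0030 × 1.069385 = 250.2393
Value (long) = (F − K)·e^(−rT) = (250.2393 − 250.30) × 0.935117 = -0.0568
Short position value = −(long value) = C$0.06

C$0.06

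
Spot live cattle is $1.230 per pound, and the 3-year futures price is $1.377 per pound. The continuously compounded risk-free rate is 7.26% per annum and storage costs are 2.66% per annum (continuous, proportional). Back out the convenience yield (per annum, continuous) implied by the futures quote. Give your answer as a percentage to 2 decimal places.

F = S·e^((r+u−y)T) ⇒ (r+u−y) = ln(F/S)/T
ln(1.377/1.230) = 0.112893; /T ⇒ 0.037631
y = r + u − ln(F/S)/T = 0.0726 + 0.0266 − 0.037631 = 0.061569
y = 6.16%

6.16%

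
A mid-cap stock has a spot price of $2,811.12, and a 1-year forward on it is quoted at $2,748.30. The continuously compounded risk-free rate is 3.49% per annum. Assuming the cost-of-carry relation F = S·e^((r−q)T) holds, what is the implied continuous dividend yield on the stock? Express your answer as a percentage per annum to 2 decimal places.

From F = S·e^((r−q)T): (r − q) = ln(F/S)/T
ln(2748.30/2811.12) = ln(0.977653) = -0.022600
(r − q) = -0.022600 / (1) = -0.022600
q = r − ln(F/S)/T = 0.0349 + 0.022600 = 0.057500
q = 5.75%

5.75%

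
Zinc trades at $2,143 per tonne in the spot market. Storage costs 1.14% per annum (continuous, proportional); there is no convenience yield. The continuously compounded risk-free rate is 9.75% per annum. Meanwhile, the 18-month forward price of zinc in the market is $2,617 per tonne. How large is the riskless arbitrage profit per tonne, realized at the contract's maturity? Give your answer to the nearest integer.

Fair forward: F* = S·e^(carry·T), with carry = (r + u) = 0.0975 + 0.0114 = 0.1089
F* = 2143 · e^(0.1089 × 18/12) = 2143 · e^0.163350 = 2143 × 1.177449 = $2523.2732
Market $2617 > fair $2523.2732: forward overpriced → cash-and-carry (buy spot, short the forward).
At maturity, profit = |F_mkt − F*| = |2617 − 2523.2732| = $94 per tonne

$94 per tonne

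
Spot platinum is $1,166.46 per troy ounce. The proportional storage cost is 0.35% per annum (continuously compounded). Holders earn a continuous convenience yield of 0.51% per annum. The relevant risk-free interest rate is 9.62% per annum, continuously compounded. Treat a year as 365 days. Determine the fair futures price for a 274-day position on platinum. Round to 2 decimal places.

Net carry = r + u − y = 0.0962 + 0.0035 − 0.0051 = 0.0946
F = S·e^((r+u−y)T) = 1166.46 · e^(0.0946 × 274/365) = 1166.46 · e^0.07101479
= 1166.46 × 1.07359710 = $1,252.31 per troy ounce

$1,252.31 per troy ounce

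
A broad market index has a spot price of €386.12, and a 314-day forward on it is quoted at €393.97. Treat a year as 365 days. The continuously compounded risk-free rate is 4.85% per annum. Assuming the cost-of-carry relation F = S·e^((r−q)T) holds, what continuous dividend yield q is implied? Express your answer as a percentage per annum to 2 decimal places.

2.51%

From F = S·e^((r−q)T): (r − q) = ln(F/S)/T
ln(393.97/386.12) = ln(1.020330) = 0.020126
(r − q) = 0.020126 / (314/365) = 0.023395
q = r − ln(F/S)/T = 0.0485 − 0.023395 = 0.025105
q = 2.51%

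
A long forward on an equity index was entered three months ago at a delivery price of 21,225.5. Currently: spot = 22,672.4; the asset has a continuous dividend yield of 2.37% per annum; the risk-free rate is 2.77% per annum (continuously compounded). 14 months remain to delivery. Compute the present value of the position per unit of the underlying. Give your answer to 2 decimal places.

1503.57

Current fair forward for the remaining 14 months: F = S·e^((r − q)·T), (r − q) = 0.0277 − 0.0237 = 0.0040
F = 22672.4 · e^(0.0040 × 14/12) = 22672.4 × 1.00467757 = 22778.4517
Value of long forward = (F − K)·e^(−rT) = (22778.4517 − 21225.5) · e^(−0.0277·14/12)
= 1552.9517 × 0.96819994 = 1503.57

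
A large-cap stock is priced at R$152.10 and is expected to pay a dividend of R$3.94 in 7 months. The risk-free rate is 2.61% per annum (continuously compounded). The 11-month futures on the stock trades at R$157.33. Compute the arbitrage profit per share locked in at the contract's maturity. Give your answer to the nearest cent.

PV(dividends) I = 3.94·e^(−0.0261·7/12) = 3.8805
Fair futures F* = (S − I)·e^(rT) = (152.10 − 3.8805)·e^0.023925 = 148.2195 × 1.024213 = 151.8083
Market R$157.33 > fair 151.8083: forward overpriced → cash-and-carry (borrow at r, buy the stock and collect the dividends, short the forward).
Profit at T = |F_mkt − F*| = |157.33 − 151.8083| = R$5.52 per share

R$5.52 per share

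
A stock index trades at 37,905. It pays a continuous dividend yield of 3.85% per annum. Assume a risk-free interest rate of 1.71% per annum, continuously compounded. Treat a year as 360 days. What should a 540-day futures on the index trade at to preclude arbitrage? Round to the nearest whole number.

36,708

F = S·e^((r − q)T) = 37905 · e^((0.0171 − 0.0385) × 540/360)
= 37905 · e^-0.032100 = 37905 × 0.968410
F = 36,708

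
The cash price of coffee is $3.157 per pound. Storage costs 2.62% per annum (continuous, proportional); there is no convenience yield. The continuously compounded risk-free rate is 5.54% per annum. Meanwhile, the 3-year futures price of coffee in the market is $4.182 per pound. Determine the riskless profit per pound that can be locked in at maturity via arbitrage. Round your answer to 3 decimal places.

$0.149 per pound

Fair futures: F* = S·e^(carry·T), with carry = (r + u) = 0.0554 + 0.0262 = 0.0816
F* = 3.157 · e^(0.0816 × 3) = 3.157 · e^0.244800 = 3.157 × 1.277366 = $4.0326
Market $4.182 > fair $4.0326: forward overpriced → cash-and-carry (buy spot, short the forward).
At maturity, profit = |F_mkt − F*| = |4.182 − 4.0326| = $0.149 per pound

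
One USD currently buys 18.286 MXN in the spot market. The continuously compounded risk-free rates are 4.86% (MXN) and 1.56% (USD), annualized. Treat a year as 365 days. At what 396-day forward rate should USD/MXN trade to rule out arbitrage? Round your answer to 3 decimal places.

F = S·e^((r_MXN − r_USD)T) = 18.286 · e^((0.0486 − 0.0156) × 396/365)
= 18.286 · e^0.035803 = 18.286 × 1.036452
F = 18.953 MXN per USD

18.953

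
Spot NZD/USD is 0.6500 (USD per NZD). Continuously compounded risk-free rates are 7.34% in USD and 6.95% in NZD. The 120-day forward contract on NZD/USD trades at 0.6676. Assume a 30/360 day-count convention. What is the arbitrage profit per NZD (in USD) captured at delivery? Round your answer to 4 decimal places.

Fair forward: F* = S·e^(carry·T), with carry = (r_USD − r_NZD) = 0.0734 − 0.0695 = 0.0039
F* = 0.6500 · e^(0.0039 × 120/360) = 0.6500 · e^0.001300 = 0.6500 × 1.001301 = 0.6508
Market 0.6676 > fair 0.6508: forward overpriced → cash-and-carry (buy spot, short the forward).
At maturity, profit = |F_mkt − F*| = |0.6676 − 0.6508| = 0.0168 per NZD (in USD)

0.0168 per NZD (in USD)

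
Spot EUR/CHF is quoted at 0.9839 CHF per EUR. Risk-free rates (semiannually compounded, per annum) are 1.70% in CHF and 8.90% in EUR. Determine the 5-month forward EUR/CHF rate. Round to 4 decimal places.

By covered interest parity, F = S · (1+r_CHF/2)^(2T) / (1+r_EUR/2)^(2T)
= 0.9839 × 1.007078 / 1.036948 = 0.9839 × 0.971194
F = 0.9556 CHF per EUR

0.9556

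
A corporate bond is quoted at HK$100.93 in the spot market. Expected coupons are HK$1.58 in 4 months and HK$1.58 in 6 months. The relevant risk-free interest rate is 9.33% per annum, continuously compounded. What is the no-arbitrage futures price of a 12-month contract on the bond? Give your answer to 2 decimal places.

HK$107.46

PV(coupons) I = 1.58·e^(−0.0933·4/12) + 1.58·e^(−0.0933·6/12)
I = 1.5316 + 1.5080 = 3.0396
F = (S − I)·e^(rT) = (100.93 − 3.0396) · e^(0.0933·12/12)
= 97.8904 · e^0.093300 = 97.8904 × 1.097791 = HK$107.46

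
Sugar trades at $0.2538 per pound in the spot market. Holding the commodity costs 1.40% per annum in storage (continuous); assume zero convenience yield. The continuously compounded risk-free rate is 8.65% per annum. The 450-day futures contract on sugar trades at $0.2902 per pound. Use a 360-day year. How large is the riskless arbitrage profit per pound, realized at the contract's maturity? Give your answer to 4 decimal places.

$0.0024 per pound

Fair futures: F* = S·e^(carry·T), with carry = (r + u) = 0.0865 + 0.0140 = 0.1005
F* = 0.2538 · e^(0.1005 × 450/360) = 0.2538 · e^0.125625 = 0.2538 × 1.133857 = $0.2878
Market $0.2902 > fair $0.2878: forward overpriced → cash-and-carry (buy spot, short the forward).
At maturity, profit = |F_mkt − F*| = |0.2902 − 0.2878| = $0.0024 per pound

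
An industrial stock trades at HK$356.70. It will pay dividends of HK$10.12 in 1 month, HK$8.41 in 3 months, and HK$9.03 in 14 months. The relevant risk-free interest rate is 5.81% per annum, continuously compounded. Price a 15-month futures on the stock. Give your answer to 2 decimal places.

HK$354.75

PV(dividends) I = 10.12·e^(−0.0581·1/12) + 8.41·e^(−0.0581·3/12) + 9.03·e^(−0.0581·14/12)
I = 10.0711 + 8.2887 + 8.4382 = 26.7980
F = (S − I)·e^(rT) = (356.70 − 26.7980) · e^(0.0581·15/12)
= 329.9020 · e^0.072625 = 329.9020 × 1.075327 = HK$354.75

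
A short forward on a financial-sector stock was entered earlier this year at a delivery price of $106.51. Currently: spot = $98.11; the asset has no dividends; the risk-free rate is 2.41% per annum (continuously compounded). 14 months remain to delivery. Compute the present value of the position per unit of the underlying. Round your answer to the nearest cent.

Current fair forward for the remaining 14 months: F = S·e^(r·T), r = 0.0241
F = 98.11 · e^(0.0241 × 14/12) = 98.11 × 1.028516 = 100.9077
Value of long forward = (F − K)·e^(−rT) = (100.9077 − 106.51) · e^(−0.0241·14/12)
= -5.6023 × 0.972275 = -5.45
Short position value = −(long value) = $5.45

$5.45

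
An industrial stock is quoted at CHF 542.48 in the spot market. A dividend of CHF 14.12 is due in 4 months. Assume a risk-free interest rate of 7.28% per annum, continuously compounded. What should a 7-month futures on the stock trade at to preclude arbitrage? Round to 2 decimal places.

CHF 551.63

PV(dividends) I = 14.12·e^(−0.0728·4/12)
I = 13.7815
F = (S − I)·e^(rT) = (542.48 − 13.7815) · e^(0.0728·7/12)
= 528.6985 · e^0.042467 = 528.6985 × 1.043382 = CHF 551.63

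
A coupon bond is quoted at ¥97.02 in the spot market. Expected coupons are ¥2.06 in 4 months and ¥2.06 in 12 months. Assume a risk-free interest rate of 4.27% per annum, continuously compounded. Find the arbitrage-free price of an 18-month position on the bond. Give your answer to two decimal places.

¥99.17

PV(coupons) I = 2.06·e^(−0.0427·4/12) + 2.06·e^(−0.0427·12/12)
I = 2.0309 + 1.9739 = 4.0048
F = (S − I)·e^(rT) = (97.02 − 4.0048) · e^(0.0427·18/12)
= 93.0152 · e^0.064050 = 93.0152 × 1.066146 = ¥99.17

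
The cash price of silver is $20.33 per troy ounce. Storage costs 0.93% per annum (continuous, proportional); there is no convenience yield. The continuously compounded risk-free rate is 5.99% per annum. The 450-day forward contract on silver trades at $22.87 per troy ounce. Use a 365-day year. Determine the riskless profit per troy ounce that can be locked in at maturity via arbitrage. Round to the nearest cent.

Fair forward: F* = S·e^(carry·T), with carry = (r + u) = 0.0599 + 0.0093 = 0.0692
F* = 20.33 · e^(0.0692 × 450/365) = 20.33 · e^0.085315 = 20.33 × 1.089060 = $22.1406
Market $22.87 > fair $22.1406: forward overpriced → cash-and-carry (buy spot, short the forward).
At maturity, profit = |F_mkt − F*| = |22.87 − 22.1406| = $0.73 per troy ounce

$0.73 per troy ounce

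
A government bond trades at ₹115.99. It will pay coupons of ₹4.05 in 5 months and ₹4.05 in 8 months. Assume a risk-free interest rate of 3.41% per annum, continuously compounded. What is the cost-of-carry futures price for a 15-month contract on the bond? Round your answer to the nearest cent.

₹112.74

PV(coupons) I = 4.05·e^(−0.0341·5/12) + 4.05·e^(−0.0341·8/12)
I = 3.9929 + 3.9590 = 7.9519
F = (S − I)·e^(rT) = (115.99 − 7.9519) · e^(0.0341·15/12)
= 108.0381 · e^0.042625 = 108.0381 × 1.043546 = ₹112.74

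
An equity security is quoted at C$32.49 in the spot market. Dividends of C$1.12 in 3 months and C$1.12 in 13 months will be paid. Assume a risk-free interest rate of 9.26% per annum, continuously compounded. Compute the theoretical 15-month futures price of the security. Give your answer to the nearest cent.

C$34.11

PV(dividends) I = 1.12·e^(−0.0926·3/12) + 1.12·e^(−0.0926·13/12)
I = 1.0944 + 1.0131 = 2.1075
F = (S − I)·e^(rT) = (32.49 − 2.1075) · e^(0.0926·15/12)
= 30.3825 · e^0.115750 = 30.3825 × 1.122715 = C$34.11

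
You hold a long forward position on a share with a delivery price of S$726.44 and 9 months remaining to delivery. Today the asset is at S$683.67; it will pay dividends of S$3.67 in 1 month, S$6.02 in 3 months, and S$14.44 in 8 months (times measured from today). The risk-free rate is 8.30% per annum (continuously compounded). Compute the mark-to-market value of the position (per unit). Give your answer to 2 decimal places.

PV(remaining dividends) I = 3.67·e^(−0.0830·1/12) + 6.02·e^(−0.0830·3/12) + 14.44·e^(−0.0830·8/12) = 23.2038
Current forward F = (S − I)·e^(rT) = (683.67 − 23.2038)·e^(0.0830·9/12) = 660.4662 × 1.064228 = 702.8866
Value (long) = (F − K)·e^(−rT) = (702.8866 − 726.44) × 0.939648 = -22.1319
Value = -S$22.13

-S$22.13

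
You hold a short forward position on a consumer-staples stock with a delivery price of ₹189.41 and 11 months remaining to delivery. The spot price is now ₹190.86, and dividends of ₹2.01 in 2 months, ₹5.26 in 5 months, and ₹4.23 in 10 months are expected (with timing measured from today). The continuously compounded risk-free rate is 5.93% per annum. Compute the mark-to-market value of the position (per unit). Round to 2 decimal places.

PV(remaining dividends) I = 2.01·e^(−0.0593·2/12) + 5.26·e^(−0.0593·5/12) + 4.23·e^(−0.0593·10/12) = 11.1479
Current forward F = (S − I)·e^(rT) = (190.86 − 11.1479)·e^(0.0593·11/12) = 179.7121 × 1.055863 = 189.7514
Value (long) = (F − K)·e^(−rT) = (189.7514 − 189.41) × 0.947093 = 0.3233
Short position value = −(long value) = -₹0.32

-₹0.32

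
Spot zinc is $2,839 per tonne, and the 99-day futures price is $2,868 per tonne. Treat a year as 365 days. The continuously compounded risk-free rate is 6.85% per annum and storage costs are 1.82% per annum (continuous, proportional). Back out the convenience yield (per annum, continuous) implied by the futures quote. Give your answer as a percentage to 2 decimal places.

4.92%

F = S·e^((r+u−y)T) ⇒ (r+u−y) = ln(F/S)/T
ln(2868/2839) = 0.010163; /T ⇒ 0.037470
y = r + u − ln(F/S)/T = 0.0685 + 0.0182 − 0.037470 = 0.049230
y = 4.92%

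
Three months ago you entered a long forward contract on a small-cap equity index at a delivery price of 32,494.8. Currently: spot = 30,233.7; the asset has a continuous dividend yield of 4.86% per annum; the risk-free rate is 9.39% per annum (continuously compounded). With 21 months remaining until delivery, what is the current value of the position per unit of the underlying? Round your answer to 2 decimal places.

Current fair forward for the remaining 21 months: F = S·e^((r − q)·T), (r − q) = 0.0939 − 0.0486 = 0.0453
F = 30233.7 · e^(0.0453 × 21/12) = 30233.7 × 1.08250197 = 32728.0398
Value of long forward = (F − K)·e^(−rT) = (32728.0398 − 32494.8) · e^(−0.0939·21/12)
= 233.2398 × 0.84846623 = 197.90

197.90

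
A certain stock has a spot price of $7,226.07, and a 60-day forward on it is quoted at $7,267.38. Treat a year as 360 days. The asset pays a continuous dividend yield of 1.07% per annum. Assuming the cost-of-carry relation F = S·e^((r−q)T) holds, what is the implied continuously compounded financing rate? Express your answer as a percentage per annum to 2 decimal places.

4.49%

From F = S·e^((r−q)T): (r − q) = ln(F/S)/T
ln(7267.38/7226.07) = ln(1.005717) = 0.005701
(r − q) = 0.005701 / (60/360) = 0.034206
r = ln(F/S)/T + q = 0.034206 + 0.0107 = 0.044906
r = 4.49%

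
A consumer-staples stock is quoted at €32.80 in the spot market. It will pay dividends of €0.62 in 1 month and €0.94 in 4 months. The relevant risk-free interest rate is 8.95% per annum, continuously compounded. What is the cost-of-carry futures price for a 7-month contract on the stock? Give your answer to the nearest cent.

€32.95

PV(dividends) I = 0.62·e^(−0.0895·1/12) + 0.94·e^(−0.0895·4/12)
I = 0.6154 + 0.9124 = 1.5278
F = (S − I)·e^(rT) = (32.80 − 1.5278) · e^(0.0895·7/12)
= 31.2722 · e^0.052208 = 31.2722 × 1.053595 = €32.95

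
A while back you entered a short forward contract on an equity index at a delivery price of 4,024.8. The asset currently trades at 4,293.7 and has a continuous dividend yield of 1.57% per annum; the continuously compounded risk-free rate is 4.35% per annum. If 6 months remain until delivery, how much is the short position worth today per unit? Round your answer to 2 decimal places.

Current fair forward for the remaining 6 months: F = S·e^((r − q)·T), (r − q) = 0.0435 − 0.0157 = 0.0278
F = 4293.7 · e^(0.0278 × 6/12) = 4293.7 × 1.01399705 = 4353.7991
Value of long forward = (F − K)·e^(−rT) = (4353.7991 − 4024.8) · e^(−0.0435·6/12)
= 328.9991 × 0.97848483 = 321.92
Short position value = −(long value) = -321.92

-321.92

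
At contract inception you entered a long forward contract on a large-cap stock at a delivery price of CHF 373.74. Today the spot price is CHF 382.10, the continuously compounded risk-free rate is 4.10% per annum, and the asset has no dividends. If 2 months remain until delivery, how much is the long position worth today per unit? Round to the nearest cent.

Current fair forward for the remaining 2 months: F = S·e^(r·T), r = 0.0410
F = 382.10 · e^(0.0410 × 2/12) = 382.10 × 1.006857 = 384.7201
Value of long forward = (F − K)·e^(−rT) = (384.7201 − 373.74) · e^(−0.0410·2/12)
= 10.9801 × 0.993190 = 10.91

CHF 10.91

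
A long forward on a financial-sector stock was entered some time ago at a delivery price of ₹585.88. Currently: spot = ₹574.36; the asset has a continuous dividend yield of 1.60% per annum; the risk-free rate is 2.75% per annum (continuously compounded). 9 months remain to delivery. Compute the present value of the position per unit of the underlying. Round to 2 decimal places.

-₹6.41

Current fair forward for the remaining 9 months: F = S·e^((r − q)·T), (r − q) = 0.0275 − 0.0160 = 0.0115
F = 574.36 · e^(0.0115 × 9/12) = 574.36 × 1.008662 = 579.3351
Value of long forward = (F − K)·e^(−rT) = (579.3351 − 585.88) · e^(−0.0275·9/12)
= -6.5449 × 0.979586 = -6.41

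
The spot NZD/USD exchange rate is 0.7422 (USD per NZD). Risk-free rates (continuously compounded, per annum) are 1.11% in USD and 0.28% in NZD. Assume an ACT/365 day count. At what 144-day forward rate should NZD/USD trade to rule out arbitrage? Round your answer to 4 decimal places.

F = S·e^((r_USD − r_NZD)T) = 0.7422 · e^((0.0111 − 0.0028) × 144/365)
= 0.7422 · e^0.003275 = 0.7422 × 1.003280
F = 0.7446 USD per NZD

0.7446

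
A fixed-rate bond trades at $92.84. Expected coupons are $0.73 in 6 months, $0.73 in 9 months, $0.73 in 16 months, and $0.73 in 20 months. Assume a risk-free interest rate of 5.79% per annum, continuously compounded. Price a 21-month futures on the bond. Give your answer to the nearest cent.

$99.70

PV(coupons) I = 0.73·e^(−0.0579·6/12) + 0.73·e^(−0.0579·9/12) + 0.73·e^(−0.0579·16/12) + 0.73·e^(−0.0579·20/12)
I = 0.7092 + 0.6990 + 0.6758 + 0.6628 = 2.7468
F = (S − I)·e^(rT) = (92.84 − 2.7468) · e^(0.0579·21/12)
= 90.0932 · e^0.101325 = 90.0932 × 1.106636 = $99.70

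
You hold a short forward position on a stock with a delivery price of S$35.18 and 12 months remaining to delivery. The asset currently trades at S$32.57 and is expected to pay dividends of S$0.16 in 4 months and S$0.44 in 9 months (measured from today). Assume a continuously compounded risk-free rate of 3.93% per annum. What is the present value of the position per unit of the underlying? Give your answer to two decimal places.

PV(remaining dividends) I = 0.16·e^(−0.0393·4/12) + 0.44·e^(−0.0393·9/12) = 0.5851
Current forward F = (S − I)·e^(rT) = (32.57 − 0.5851)·e^(0.0393·12/12) = 31.9849 × 1.040082 = 33.2669
Value (long) = (F − K)·e^(−rT) = (33.2669 − 35.18) × 0.961462 = -1.8394
Short position value = −(long value) = S$1.84

S$1.84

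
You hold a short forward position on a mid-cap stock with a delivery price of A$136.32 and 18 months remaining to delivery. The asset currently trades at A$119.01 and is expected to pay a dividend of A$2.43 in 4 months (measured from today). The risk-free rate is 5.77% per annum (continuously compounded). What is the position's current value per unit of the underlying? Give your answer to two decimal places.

A$8.39

PV(remaining dividends) I = 2.43·e^(−0.0577·4/12) = 2.3837
Current forward F = (S − I)·e^(rT) = (119.01 − 2.3837)·e^(0.0577·18/12) = 116.6263 × 1.090406 = 127.1700
Value (long) = (F − K)·e^(−rT) = (127.1700 − 136.32) × 0.917090 = -8.3914
Short position value = −(long value) = A$8.39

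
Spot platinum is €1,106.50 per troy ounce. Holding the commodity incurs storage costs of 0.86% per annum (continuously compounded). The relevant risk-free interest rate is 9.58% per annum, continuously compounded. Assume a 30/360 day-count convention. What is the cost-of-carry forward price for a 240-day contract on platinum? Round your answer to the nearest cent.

€1,186.26 per troy ounce

Net carry = r + u − y = 0.0958 + 0.0086 − 0.0000 = 0.1044
F = S·e^((r+u−y)T) = 1106.50 · e^(0.1044 × 240/360) = 1106.50 · e^0.06960000
= 1106.50 × 1.07207926 = €1,186.26 per troy ounce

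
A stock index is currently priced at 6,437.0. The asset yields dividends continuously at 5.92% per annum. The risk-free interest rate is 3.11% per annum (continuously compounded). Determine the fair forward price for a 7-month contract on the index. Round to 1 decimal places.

6,332.3

F = S·e^((r − q)T) = 6437.0 · e^((0.0311 − 0.0592) × 7/12)
= 6437.0 · e^-0.016392 = 6437.0 × 0.983742
F = 6,332.3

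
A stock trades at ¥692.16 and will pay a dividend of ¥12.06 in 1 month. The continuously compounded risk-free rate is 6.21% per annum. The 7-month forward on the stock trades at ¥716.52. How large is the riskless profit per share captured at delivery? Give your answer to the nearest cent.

PV(dividends) I = 12.06·e^(−0.0621·1/12) = 11.9978
Fair forward F* = (S − I)·e^(rT) = (692.16 − 11.9978)·e^0.036225 = 680.1622 × 1.036889 = 705.2527
Market ¥716.52 > fair 705.2527: forward overpriced → cash-and-carry (borrow at r, buy the stock and collect the dividends, short the forward).
Profit at T = |F_mkt − F*| = |716.52 − 705.2527| = ¥11.27 per share

¥11.27 per share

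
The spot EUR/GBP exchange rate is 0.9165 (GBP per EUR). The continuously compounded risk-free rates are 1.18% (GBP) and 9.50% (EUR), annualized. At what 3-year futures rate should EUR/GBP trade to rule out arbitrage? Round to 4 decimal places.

0.7141

F = S·e^((r_GBP − r_EUR)T) = 0.9165 · e^((0.0118 − 0.0950) × 3)
= 0.9165 · e^-0.249600 = 0.9165 × 0.779112
F = 0.7141 GBP per EUR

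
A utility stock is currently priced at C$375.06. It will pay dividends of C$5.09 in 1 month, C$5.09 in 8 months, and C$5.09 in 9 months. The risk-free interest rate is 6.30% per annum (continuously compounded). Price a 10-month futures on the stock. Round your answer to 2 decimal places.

C$379.68

PV(dividends) I = 5.09·e^(−0.0630·1/12) + 5.09·e^(−0.0630·8/12) + 5.09·e^(−0.0630·9/12)
I = 5.0633 + 4.8806 + 4.8551 = 14.7990
F = (S − I)·e^(rT) = (375.06 − 14.7990) · e^(0.0630·10/12)
= 360.2610 · e^0.052500 = 360.2610 × 1.053903 = C$379.68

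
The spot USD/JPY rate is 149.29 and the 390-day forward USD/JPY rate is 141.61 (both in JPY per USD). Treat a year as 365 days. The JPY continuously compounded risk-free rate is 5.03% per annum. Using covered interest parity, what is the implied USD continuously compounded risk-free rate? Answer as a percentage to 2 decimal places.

9.97%

F = S·e^((r_JPY − r_USD)T) ⇒ r_USD = r_JPY − ln(F/S)/T
ln(141.61/149.29) = -0.052814; /(390/365) = -0.049428
r_USD = 0.0503 + 0.049428 = 0.099728
r_USD = 9.97%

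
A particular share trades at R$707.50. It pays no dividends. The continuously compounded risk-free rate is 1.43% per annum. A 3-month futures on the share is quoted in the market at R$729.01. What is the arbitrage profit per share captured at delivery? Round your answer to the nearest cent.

Fair futures: F* = S·e^(carry·T), with carry = r = 0.0143
F* = 707.50 · e^(0.0143 × 3/12) = 707.50 · e^0.003575 = 707.50 × 1.003581 = R$710.0336
Market R$729.01 > fair R$710.0336: forward overpriced → cash-and-carry (buy spot, short the forward).
At maturity, profit = |F_mkt − F*| = |729.01 − 710.0336| = R$18.98 per share

R$18.98 per share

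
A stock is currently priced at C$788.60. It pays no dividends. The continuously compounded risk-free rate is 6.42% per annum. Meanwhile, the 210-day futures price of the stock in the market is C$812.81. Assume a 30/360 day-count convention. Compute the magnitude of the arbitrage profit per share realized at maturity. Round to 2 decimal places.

Fair futures: F* = S·e^(carry·T), with carry = r = 0.0642
F* = 788.60 · e^(0.0642 × 210/360) = 788.60 · e^0.037450 = 788.60 × 1.038160 = C$818.6930
Market C$812.81 < fair C$818.6930: forward underpriced → reverse cash-and-carry (short spot, go long the forward).
At maturity, profit = |F_mkt − F*| = |812.81 − 818.6930| = C$5.88 per share

C$5.88 per share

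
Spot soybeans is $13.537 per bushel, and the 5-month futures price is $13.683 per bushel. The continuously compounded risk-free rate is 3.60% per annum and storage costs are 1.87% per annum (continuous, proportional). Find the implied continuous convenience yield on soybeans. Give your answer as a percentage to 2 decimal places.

2.90%

F = S·e^((r+u−y)T) ⇒ (r+u−y) = ln(F/S)/T
ln(13.683/13.537) = 0.010728; /T ⇒ 0.025747
y = r + u − ln(F/S)/T = 0.0360 + 0.0187 − 0.025747 = 0.028953
y = 2.90%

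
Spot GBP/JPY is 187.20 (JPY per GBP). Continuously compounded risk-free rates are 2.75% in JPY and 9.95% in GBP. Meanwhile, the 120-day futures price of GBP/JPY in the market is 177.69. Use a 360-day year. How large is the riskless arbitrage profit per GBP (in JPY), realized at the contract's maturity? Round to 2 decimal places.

5.07 per GBP (in JPY)

Fair futures: F* = S·e^(carry·T), with carry = (r_JPY − r_GBP) = 0.0275 − 0.0995 = -0.0720
F* = 187.20 · e^(-0.0720 × 120/360) = 187.20 · e^-0.024000 = 187.20 × 0.976286 = 182.7607
Market 177.69 < fair 182.7607: forward underpriced → reverse cash-and-carry (short spot, go long the forward).
At maturity, profit = |F_mkt − F*| = |177.69 − 182.7607| = 5.07 per GBP (in JPY)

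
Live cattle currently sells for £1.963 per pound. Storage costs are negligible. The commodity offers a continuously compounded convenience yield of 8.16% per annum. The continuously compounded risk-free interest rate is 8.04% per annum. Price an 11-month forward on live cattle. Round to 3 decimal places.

£1.961 per pound

Net carry = r + u − y = 0.0804 + 0.0000 − 0.0816 = -0.0012
F = S·e^((r+u−y)T) = 1.963 · e^(-0.0012 × 11/12) = 1.963 · e^-0.001100
= 1.963 × 0.998901 = £1.961 per pound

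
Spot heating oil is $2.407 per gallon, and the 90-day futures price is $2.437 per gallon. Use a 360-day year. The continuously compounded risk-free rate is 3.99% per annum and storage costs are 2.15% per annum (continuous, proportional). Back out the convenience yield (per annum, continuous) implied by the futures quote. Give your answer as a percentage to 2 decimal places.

F = S·e^((r+u−y)T) ⇒ (r+u−y) = ln(F/S)/T
ln(2.437/2.407) = 0.012387; /T ⇒ 0.049548
y = r + u − ln(F/S)/T = 0.0399 + 0.0215 − 0.049548 = 0.011852
y = 1.19%

1.19%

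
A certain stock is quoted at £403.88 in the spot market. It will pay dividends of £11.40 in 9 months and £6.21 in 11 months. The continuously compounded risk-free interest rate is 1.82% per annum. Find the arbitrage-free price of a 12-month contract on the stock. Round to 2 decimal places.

PV(dividends) I = 11.40·e^(−0.0182·9/12) + 6.21·e^(−0.0182·11/12)
I = 11.2454 + 6.1073 = 17.3527
F = (S − I)·e^(rT) = (403.88 − 17.3527) · e^(0.0182·12/12)
= 386.5273 · e^0.018200 = 386.5273 × 1.018367 = £393.63

£393.63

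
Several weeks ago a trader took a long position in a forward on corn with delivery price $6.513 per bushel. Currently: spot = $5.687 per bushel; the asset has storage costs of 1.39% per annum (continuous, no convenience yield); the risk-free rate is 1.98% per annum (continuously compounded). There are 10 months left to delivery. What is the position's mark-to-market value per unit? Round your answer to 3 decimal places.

Current fair forward for the remaining 10 months: F = S·e^((r + u)·T), (r + u) = 0.0198 + 0.0139 = 0.0337
F = 5.687 · e^(0.0337 × 10/12) = 5.687 × 1.028481 = 5.8490
Value of long forward = (F − K)·e^(−rT) = (5.8490 − 6.513) · e^(−0.0198·10/12)
= -0.6640 × 0.983635 = -0.653

-$0.653 per bushel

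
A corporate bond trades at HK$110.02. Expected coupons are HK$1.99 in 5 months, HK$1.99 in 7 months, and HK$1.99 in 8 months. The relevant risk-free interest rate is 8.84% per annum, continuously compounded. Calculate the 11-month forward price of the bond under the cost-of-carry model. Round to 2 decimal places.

HK$113.14

PV(coupons) I = 1.99·e^(−0.0884·5/12) + 1.99·e^(−0.0884·7/12) + 1.99·e^(−0.0884·8/12)
I = 1.9180 + 1.8900 + 1.8761 = 5.6841
F = (S − I)·e^(rT) = (110.02 − 5.6841) · e^(0.0884·11/12)
= 104.3359 · e^0.081033 = 104.3359 × 1.084407 = HK$113.14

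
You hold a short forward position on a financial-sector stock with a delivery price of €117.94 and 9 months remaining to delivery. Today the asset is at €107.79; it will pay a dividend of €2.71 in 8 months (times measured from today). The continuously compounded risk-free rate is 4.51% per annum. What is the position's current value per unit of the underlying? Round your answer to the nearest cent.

PV(remaining dividends) I = 2.71·e^(−0.0451·8/12) = 2.6297
Current forward F = (S − I)·e^(rT) = (107.79 − 2.6297)·e^(0.0451·9/12) = 105.1603 × 1.034404 = 108.7782
Value (long) = (F − K)·e^(−rT) = (108.7782 − 117.94) × 0.966741 = -8.8571
Short position value = −(long value) = €8.86

€8.86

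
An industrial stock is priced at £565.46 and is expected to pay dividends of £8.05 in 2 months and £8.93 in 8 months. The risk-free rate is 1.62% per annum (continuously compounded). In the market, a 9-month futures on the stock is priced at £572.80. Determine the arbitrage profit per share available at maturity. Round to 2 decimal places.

£17.50 per share

PV(dividends) I = 8.05·e^(−0.0162·2/12) + 8.93·e^(−0.0162·8/12) = 16.8624
Fair futures F* = (S − I)·e^(rT) = (565.46 − 16.8624)·e^0.012150 = 548.5976 × 1.012224 = 555.3037
Market £572.80 > fair 555.3037: forward overpriced → cash-and-carry (borrow at r, buy the stock and collect the dividends, short the forward).
Profit at T = |F_mkt − F*| = |572.80 − 555.3037| = £17.50 per share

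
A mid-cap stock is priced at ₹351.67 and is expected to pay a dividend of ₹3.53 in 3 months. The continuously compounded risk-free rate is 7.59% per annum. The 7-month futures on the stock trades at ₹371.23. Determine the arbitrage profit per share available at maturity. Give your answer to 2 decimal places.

₹7.26 per share

PV(dividends) I = 3.53·e^(−0.0759·3/12) = 3.4636
Fair futures F* = (S − I)·e^(rT) = (351.67 − 3.4636)·e^0.044275 = 348.2064 × 1.045270 = 363.9697
Market ₹371.23 > fair 363.9697: forward overpriced → cash-and-carry (borrow at r, buy the stock and collect the dividends, short the forward).
Profit at T = |F_mkt − F*| = |371.23 − 363.9697| = ₹7.26 per share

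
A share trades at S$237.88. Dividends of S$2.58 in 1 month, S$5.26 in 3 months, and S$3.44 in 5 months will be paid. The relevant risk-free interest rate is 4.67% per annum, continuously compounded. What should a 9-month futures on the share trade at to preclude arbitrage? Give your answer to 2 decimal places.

PV(dividends) I = 2.58·e^(−0.0467·1/12) + 5.26·e^(−0.0467·3/12) + 3.44·e^(−0.0467·5/12)
I = 2.5700 + 5.1989 + 3.3737 = 11.1426
F = (S − I)·e^(rT) = (237.88 − 11.1426) · e^(0.0467·9/12)
= 226.7374 · e^0.035025 = 226.7374 × 1.035646 = S$234.82

S$234.82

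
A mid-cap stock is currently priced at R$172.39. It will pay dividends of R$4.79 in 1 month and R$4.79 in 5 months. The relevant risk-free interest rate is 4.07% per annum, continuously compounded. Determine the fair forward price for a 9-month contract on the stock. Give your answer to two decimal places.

R$167.96

PV(dividends) I = 4.79·e^(−0.0407·1/12) + 4.79·e^(−0.0407·5/12)
I = 4.7738 + 4.7095 = 9.4833
F = (S − I)·e^(rT) = (172.39 − 9.4833) · e^(0.0407·9/12)
= 162.9067 · e^0.030525 = 162.9067 × 1.030996 = R$167.96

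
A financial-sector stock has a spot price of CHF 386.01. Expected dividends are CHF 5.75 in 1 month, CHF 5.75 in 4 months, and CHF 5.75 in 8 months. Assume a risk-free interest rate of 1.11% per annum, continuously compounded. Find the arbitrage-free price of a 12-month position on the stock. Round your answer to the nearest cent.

PV(dividends) I = 5.75·e^(−0.0111·1/12) + 5.75·e^(−0.0111·4/12) + 5.75·e^(−0.0111·8/12)
I = 5.7447 + 5.7288 + 5.7076 = 17.1811
F = (S − I)·e^(rT) = (386.01 − 17.1811) · e^(0.0111·12/12)
= 368.8289 · e^0.011100 = 368.8289 × 1.011162 = CHF 372.95

CHF 372.95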